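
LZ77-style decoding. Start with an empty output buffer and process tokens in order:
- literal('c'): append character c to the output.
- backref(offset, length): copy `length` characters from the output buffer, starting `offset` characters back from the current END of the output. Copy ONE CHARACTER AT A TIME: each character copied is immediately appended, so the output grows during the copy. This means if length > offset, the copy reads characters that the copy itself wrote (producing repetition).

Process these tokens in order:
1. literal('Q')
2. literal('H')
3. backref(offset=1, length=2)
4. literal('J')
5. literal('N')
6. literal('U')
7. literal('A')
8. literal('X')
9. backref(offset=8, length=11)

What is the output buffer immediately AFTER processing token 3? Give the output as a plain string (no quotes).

Token 1: literal('Q'). Output: "Q"
Token 2: literal('H'). Output: "QH"
Token 3: backref(off=1, len=2) (overlapping!). Copied 'HH' from pos 1. Output: "QHHH"

Answer: QHHH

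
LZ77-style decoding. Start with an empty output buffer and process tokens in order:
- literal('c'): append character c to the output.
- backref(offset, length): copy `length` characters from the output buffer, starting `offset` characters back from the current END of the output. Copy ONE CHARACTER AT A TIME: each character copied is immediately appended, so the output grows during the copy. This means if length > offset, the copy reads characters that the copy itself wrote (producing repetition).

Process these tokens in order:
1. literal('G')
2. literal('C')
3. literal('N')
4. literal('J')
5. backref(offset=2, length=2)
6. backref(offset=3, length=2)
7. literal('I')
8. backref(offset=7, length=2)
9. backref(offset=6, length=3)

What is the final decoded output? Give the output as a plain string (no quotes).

Answer: GCNJNJJNINJJJN

Derivation:
Token 1: literal('G'). Output: "G"
Token 2: literal('C'). Output: "GC"
Token 3: literal('N'). Output: "GCN"
Token 4: literal('J'). Output: "GCNJ"
Token 5: backref(off=2, len=2). Copied 'NJ' from pos 2. Output: "GCNJNJ"
Token 6: backref(off=3, len=2). Copied 'JN' from pos 3. Output: "GCNJNJJN"
Token 7: literal('I'). Output: "GCNJNJJNI"
Token 8: backref(off=7, len=2). Copied 'NJ' from pos 2. Output: "GCNJNJJNINJ"
Token 9: backref(off=6, len=3). Copied 'JJN' from pos 5. Output: "GCNJNJJNINJJJN"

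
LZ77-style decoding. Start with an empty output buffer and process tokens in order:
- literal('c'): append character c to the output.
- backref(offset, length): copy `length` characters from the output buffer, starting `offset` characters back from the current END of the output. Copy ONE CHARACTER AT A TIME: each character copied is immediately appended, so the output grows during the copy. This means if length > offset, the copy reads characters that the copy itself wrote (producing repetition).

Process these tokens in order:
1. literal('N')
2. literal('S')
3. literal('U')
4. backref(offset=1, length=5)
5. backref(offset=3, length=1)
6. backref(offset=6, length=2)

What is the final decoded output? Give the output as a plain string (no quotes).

Answer: NSUUUUUUUUU

Derivation:
Token 1: literal('N'). Output: "N"
Token 2: literal('S'). Output: "NS"
Token 3: literal('U'). Output: "NSU"
Token 4: backref(off=1, len=5) (overlapping!). Copied 'UUUUU' from pos 2. Output: "NSUUUUUU"
Token 5: backref(off=3, len=1). Copied 'U' from pos 5. Output: "NSUUUUUUU"
Token 6: backref(off=6, len=2). Copied 'UU' from pos 3. Output: "NSUUUUUUUUU"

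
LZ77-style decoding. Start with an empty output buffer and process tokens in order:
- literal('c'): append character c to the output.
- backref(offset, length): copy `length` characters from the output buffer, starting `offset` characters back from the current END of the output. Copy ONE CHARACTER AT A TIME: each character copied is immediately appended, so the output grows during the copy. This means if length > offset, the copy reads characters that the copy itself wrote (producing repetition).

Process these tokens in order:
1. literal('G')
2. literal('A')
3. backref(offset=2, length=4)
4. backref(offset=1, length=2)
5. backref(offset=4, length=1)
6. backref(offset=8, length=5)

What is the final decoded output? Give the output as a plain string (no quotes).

Token 1: literal('G'). Output: "G"
Token 2: literal('A'). Output: "GA"
Token 3: backref(off=2, len=4) (overlapping!). Copied 'GAGA' from pos 0. Output: "GAGAGA"
Token 4: backref(off=1, len=2) (overlapping!). Copied 'AA' from pos 5. Output: "GAGAGAAA"
Token 5: backref(off=4, len=1). Copied 'G' from pos 4. Output: "GAGAGAAAG"
Token 6: backref(off=8, len=5). Copied 'AGAGA' from pos 1. Output: "GAGAGAAAGAGAGA"

Answer: GAGAGAAAGAGAGA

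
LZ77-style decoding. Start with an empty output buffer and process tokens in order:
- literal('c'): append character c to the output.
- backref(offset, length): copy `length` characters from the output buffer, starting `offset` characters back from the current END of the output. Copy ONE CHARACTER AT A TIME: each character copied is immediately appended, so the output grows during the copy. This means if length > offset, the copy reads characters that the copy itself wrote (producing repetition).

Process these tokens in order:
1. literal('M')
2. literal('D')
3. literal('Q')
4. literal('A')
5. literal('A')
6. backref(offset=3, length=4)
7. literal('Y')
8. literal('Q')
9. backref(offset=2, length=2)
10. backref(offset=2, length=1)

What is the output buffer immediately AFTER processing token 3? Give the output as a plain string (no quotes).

Token 1: literal('M'). Output: "M"
Token 2: literal('D'). Output: "MD"
Token 3: literal('Q'). Output: "MDQ"

Answer: MDQ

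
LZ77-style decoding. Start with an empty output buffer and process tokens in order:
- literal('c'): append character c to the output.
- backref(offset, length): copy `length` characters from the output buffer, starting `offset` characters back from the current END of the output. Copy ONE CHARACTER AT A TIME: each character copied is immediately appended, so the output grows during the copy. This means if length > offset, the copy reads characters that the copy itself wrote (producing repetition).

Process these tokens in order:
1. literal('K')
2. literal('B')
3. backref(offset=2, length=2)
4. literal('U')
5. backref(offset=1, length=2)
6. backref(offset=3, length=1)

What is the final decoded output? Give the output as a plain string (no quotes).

Token 1: literal('K'). Output: "K"
Token 2: literal('B'). Output: "KB"
Token 3: backref(off=2, len=2). Copied 'KB' from pos 0. Output: "KBKB"
Token 4: literal('U'). Output: "KBKBU"
Token 5: backref(off=1, len=2) (overlapping!). Copied 'UU' from pos 4. Output: "KBKBUUU"
Token 6: backref(off=3, len=1). Copied 'U' from pos 4. Output: "KBKBUUUU"

Answer: KBKBUUUU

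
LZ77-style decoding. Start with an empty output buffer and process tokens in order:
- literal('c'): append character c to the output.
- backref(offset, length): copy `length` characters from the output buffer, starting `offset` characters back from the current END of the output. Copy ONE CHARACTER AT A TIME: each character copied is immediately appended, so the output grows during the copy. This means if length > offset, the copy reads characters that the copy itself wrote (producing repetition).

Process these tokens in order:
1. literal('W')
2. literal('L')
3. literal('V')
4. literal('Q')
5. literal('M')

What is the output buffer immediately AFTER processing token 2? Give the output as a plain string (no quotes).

Answer: WL

Derivation:
Token 1: literal('W'). Output: "W"
Token 2: literal('L'). Output: "WL"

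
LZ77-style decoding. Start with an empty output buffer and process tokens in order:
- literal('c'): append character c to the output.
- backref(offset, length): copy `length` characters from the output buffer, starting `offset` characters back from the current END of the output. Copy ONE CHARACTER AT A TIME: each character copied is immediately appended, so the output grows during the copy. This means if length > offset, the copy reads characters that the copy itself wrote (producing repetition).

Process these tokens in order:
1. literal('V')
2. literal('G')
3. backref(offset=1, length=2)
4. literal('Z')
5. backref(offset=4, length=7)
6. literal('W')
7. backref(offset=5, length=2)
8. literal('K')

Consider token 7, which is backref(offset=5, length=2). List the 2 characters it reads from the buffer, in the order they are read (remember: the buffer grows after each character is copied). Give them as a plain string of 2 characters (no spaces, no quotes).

Answer: ZG

Derivation:
Token 1: literal('V'). Output: "V"
Token 2: literal('G'). Output: "VG"
Token 3: backref(off=1, len=2) (overlapping!). Copied 'GG' from pos 1. Output: "VGGG"
Token 4: literal('Z'). Output: "VGGGZ"
Token 5: backref(off=4, len=7) (overlapping!). Copied 'GGGZGGG' from pos 1. Output: "VGGGZGGGZGGG"
Token 6: literal('W'). Output: "VGGGZGGGZGGGW"
Token 7: backref(off=5, len=2). Buffer before: "VGGGZGGGZGGGW" (len 13)
  byte 1: read out[8]='Z', append. Buffer now: "VGGGZGGGZGGGWZ"
  byte 2: read out[9]='G', append. Buffer now: "VGGGZGGGZGGGWZG"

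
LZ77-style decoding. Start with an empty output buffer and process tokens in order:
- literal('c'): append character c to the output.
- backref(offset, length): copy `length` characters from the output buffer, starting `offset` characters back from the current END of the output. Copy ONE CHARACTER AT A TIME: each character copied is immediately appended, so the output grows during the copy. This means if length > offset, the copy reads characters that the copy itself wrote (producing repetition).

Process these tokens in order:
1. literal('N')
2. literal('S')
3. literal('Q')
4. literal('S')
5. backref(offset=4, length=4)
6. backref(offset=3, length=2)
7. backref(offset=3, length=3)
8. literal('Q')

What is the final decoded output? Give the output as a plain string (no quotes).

Token 1: literal('N'). Output: "N"
Token 2: literal('S'). Output: "NS"
Token 3: literal('Q'). Output: "NSQ"
Token 4: literal('S'). Output: "NSQS"
Token 5: backref(off=4, len=4). Copied 'NSQS' from pos 0. Output: "NSQSNSQS"
Token 6: backref(off=3, len=2). Copied 'SQ' from pos 5. Output: "NSQSNSQSSQ"
Token 7: backref(off=3, len=3). Copied 'SSQ' from pos 7. Output: "NSQSNSQSSQSSQ"
Token 8: literal('Q'). Output: "NSQSNSQSSQSSQQ"

Answer: NSQSNSQSSQSSQQ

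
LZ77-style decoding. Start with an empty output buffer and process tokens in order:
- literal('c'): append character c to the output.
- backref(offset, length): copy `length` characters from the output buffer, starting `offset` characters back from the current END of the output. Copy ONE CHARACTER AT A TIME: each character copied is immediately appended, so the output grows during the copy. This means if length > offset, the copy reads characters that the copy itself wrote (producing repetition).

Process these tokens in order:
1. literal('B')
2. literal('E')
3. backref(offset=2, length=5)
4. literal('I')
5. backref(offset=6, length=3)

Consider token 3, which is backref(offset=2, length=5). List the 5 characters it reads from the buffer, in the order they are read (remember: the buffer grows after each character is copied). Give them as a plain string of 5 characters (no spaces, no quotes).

Token 1: literal('B'). Output: "B"
Token 2: literal('E'). Output: "BE"
Token 3: backref(off=2, len=5). Buffer before: "BE" (len 2)
  byte 1: read out[0]='B', append. Buffer now: "BEB"
  byte 2: read out[1]='E', append. Buffer now: "BEBE"
  byte 3: read out[2]='B', append. Buffer now: "BEBEB"
  byte 4: read out[3]='E', append. Buffer now: "BEBEBE"
  byte 5: read out[4]='B', append. Buffer now: "BEBEBEB"

Answer: BEBEB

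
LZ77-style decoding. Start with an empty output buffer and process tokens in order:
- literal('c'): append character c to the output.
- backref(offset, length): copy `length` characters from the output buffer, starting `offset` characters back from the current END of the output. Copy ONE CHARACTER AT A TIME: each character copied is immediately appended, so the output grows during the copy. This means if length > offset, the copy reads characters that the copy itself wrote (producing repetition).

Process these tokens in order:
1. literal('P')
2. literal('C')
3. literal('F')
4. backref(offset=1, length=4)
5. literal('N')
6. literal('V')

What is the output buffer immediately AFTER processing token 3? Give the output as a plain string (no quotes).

Answer: PCF

Derivation:
Token 1: literal('P'). Output: "P"
Token 2: literal('C'). Output: "PC"
Token 3: literal('F'). Output: "PCF"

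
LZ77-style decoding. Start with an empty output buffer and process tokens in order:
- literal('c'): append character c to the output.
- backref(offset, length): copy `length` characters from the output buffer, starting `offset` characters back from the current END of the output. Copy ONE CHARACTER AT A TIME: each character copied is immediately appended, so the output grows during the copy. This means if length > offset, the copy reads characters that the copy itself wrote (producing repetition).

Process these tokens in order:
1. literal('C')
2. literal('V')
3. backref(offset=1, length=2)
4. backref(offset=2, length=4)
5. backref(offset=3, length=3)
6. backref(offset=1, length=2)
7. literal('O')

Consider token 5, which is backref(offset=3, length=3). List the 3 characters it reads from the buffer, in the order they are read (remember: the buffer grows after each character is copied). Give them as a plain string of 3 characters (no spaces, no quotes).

Token 1: literal('C'). Output: "C"
Token 2: literal('V'). Output: "CV"
Token 3: backref(off=1, len=2) (overlapping!). Copied 'VV' from pos 1. Output: "CVVV"
Token 4: backref(off=2, len=4) (overlapping!). Copied 'VVVV' from pos 2. Output: "CVVVVVVV"
Token 5: backref(off=3, len=3). Buffer before: "CVVVVVVV" (len 8)
  byte 1: read out[5]='V', append. Buffer now: "CVVVVVVVV"
  byte 2: read out[6]='V', append. Buffer now: "CVVVVVVVVV"
  byte 3: read out[7]='V', append. Buffer now: "CVVVVVVVVVV"

Answer: VVV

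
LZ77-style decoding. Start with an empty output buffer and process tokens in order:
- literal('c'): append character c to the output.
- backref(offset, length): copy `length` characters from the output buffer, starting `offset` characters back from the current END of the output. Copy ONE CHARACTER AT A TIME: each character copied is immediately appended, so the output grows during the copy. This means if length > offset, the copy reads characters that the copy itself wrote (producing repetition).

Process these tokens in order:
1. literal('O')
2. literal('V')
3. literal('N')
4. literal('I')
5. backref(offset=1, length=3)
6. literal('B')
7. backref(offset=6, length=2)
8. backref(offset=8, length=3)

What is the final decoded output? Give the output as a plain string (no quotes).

Answer: OVNIIIIBNINII

Derivation:
Token 1: literal('O'). Output: "O"
Token 2: literal('V'). Output: "OV"
Token 3: literal('N'). Output: "OVN"
Token 4: literal('I'). Output: "OVNI"
Token 5: backref(off=1, len=3) (overlapping!). Copied 'III' from pos 3. Output: "OVNIIII"
Token 6: literal('B'). Output: "OVNIIIIB"
Token 7: backref(off=6, len=2). Copied 'NI' from pos 2. Output: "OVNIIIIBNI"
Token 8: backref(off=8, len=3). Copied 'NII' from pos 2. Output: "OVNIIIIBNINII"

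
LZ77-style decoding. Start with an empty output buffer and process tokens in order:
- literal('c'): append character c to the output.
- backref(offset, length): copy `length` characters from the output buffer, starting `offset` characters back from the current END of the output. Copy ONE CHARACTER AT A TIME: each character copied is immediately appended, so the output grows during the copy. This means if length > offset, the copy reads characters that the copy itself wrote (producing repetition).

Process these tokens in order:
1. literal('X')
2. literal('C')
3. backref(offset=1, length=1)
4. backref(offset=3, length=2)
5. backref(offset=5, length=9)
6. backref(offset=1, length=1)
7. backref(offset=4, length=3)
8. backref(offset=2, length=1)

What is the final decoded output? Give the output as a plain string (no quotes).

Answer: XCCXCXCCXCXCCXXCCXC

Derivation:
Token 1: literal('X'). Output: "X"
Token 2: literal('C'). Output: "XC"
Token 3: backref(off=1, len=1). Copied 'C' from pos 1. Output: "XCC"
Token 4: backref(off=3, len=2). Copied 'XC' from pos 0. Output: "XCCXC"
Token 5: backref(off=5, len=9) (overlapping!). Copied 'XCCXCXCCX' from pos 0. Output: "XCCXCXCCXCXCCX"
Token 6: backref(off=1, len=1). Copied 'X' from pos 13. Output: "XCCXCXCCXCXCCXX"
Token 7: backref(off=4, len=3). Copied 'CCX' from pos 11. Output: "XCCXCXCCXCXCCXXCCX"
Token 8: backref(off=2, len=1). Copied 'C' from pos 16. Output: "XCCXCXCCXCXCCXXCCXC"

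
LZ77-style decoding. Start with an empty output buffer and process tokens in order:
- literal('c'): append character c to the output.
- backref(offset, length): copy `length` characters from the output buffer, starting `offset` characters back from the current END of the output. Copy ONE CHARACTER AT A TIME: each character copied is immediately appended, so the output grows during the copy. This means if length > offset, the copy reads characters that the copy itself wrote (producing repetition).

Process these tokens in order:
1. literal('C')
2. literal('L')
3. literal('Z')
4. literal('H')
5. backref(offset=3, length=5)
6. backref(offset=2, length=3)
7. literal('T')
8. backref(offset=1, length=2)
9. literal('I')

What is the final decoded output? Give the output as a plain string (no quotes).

Answer: CLZHLZHLZLZLTTTI

Derivation:
Token 1: literal('C'). Output: "C"
Token 2: literal('L'). Output: "CL"
Token 3: literal('Z'). Output: "CLZ"
Token 4: literal('H'). Output: "CLZH"
Token 5: backref(off=3, len=5) (overlapping!). Copied 'LZHLZ' from pos 1. Output: "CLZHLZHLZ"
Token 6: backref(off=2, len=3) (overlapping!). Copied 'LZL' from pos 7. Output: "CLZHLZHLZLZL"
Token 7: literal('T'). Output: "CLZHLZHLZLZLT"
Token 8: backref(off=1, len=2) (overlapping!). Copied 'TT' from pos 12. Output: "CLZHLZHLZLZLTTT"
Token 9: literal('I'). Output: "CLZHLZHLZLZLTTTI"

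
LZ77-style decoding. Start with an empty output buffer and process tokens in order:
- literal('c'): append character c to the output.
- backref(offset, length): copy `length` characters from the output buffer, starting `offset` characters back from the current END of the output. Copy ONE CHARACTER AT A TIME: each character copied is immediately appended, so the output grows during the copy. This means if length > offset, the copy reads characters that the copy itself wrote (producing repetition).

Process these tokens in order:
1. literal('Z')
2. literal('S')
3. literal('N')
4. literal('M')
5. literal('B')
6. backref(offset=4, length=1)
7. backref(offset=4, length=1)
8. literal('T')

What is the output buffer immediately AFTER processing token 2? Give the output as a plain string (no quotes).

Answer: ZS

Derivation:
Token 1: literal('Z'). Output: "Z"
Token 2: literal('S'). Output: "ZS"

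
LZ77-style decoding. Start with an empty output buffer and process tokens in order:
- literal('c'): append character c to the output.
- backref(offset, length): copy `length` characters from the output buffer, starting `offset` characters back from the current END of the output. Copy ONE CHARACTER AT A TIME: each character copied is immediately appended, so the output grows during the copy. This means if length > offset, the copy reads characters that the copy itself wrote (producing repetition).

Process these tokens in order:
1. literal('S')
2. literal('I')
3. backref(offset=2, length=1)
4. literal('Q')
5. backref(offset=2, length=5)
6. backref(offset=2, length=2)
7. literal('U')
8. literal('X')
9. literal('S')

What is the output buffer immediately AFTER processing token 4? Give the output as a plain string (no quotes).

Answer: SISQ

Derivation:
Token 1: literal('S'). Output: "S"
Token 2: literal('I'). Output: "SI"
Token 3: backref(off=2, len=1). Copied 'S' from pos 0. Output: "SIS"
Token 4: literal('Q'). Output: "SISQ"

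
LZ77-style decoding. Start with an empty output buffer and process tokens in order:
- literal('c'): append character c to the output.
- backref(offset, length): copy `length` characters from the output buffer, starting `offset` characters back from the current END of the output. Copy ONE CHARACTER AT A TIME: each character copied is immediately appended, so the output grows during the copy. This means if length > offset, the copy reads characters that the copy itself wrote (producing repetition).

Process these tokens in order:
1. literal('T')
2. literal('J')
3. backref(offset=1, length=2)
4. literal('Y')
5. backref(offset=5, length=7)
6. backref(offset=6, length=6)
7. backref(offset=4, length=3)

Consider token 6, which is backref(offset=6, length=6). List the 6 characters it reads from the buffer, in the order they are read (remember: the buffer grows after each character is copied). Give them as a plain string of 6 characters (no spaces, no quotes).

Token 1: literal('T'). Output: "T"
Token 2: literal('J'). Output: "TJ"
Token 3: backref(off=1, len=2) (overlapping!). Copied 'JJ' from pos 1. Output: "TJJJ"
Token 4: literal('Y'). Output: "TJJJY"
Token 5: backref(off=5, len=7) (overlapping!). Copied 'TJJJYTJ' from pos 0. Output: "TJJJYTJJJYTJ"
Token 6: backref(off=6, len=6). Buffer before: "TJJJYTJJJYTJ" (len 12)
  byte 1: read out[6]='J', append. Buffer now: "TJJJYTJJJYTJJ"
  byte 2: read out[7]='J', append. Buffer now: "TJJJYTJJJYTJJJ"
  byte 3: read out[8]='J', append. Buffer now: "TJJJYTJJJYTJJJJ"
  byte 4: read out[9]='Y', append. Buffer now: "TJJJYTJJJYTJJJJY"
  byte 5: read out[10]='T', append. Buffer now: "TJJJYTJJJYTJJJJYT"
  byte 6: read out[11]='J', append. Buffer now: "TJJJYTJJJYTJJJJYTJ"

Answer: JJJYTJ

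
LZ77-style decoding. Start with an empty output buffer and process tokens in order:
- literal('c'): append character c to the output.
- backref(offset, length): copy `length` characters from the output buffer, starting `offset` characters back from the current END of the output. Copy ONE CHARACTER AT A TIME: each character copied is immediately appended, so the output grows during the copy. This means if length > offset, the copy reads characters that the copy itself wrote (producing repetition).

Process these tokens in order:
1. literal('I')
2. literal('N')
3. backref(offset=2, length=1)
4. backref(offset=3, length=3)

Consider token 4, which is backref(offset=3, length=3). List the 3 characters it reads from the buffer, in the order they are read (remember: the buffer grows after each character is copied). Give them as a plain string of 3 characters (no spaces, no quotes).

Answer: INI

Derivation:
Token 1: literal('I'). Output: "I"
Token 2: literal('N'). Output: "IN"
Token 3: backref(off=2, len=1). Copied 'I' from pos 0. Output: "INI"
Token 4: backref(off=3, len=3). Buffer before: "INI" (len 3)
  byte 1: read out[0]='I', append. Buffer now: "INII"
  byte 2: read out[1]='N', append. Buffer now: "INIIN"
  byte 3: read out[2]='I', append. Buffer now: "INIINI"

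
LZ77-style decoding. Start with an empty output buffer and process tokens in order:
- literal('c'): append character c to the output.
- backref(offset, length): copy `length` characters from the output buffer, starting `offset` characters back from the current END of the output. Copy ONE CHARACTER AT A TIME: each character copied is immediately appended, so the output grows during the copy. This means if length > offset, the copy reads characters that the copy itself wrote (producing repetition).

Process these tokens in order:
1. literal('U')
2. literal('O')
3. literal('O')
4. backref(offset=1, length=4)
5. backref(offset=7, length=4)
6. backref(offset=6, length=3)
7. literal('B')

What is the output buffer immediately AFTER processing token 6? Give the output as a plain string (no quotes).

Answer: UOOOOOOUOOOOOU

Derivation:
Token 1: literal('U'). Output: "U"
Token 2: literal('O'). Output: "UO"
Token 3: literal('O'). Output: "UOO"
Token 4: backref(off=1, len=4) (overlapping!). Copied 'OOOO' from pos 2. Output: "UOOOOOO"
Token 5: backref(off=7, len=4). Copied 'UOOO' from pos 0. Output: "UOOOOOOUOOO"
Token 6: backref(off=6, len=3). Copied 'OOU' from pos 5. Output: "UOOOOOOUOOOOOU"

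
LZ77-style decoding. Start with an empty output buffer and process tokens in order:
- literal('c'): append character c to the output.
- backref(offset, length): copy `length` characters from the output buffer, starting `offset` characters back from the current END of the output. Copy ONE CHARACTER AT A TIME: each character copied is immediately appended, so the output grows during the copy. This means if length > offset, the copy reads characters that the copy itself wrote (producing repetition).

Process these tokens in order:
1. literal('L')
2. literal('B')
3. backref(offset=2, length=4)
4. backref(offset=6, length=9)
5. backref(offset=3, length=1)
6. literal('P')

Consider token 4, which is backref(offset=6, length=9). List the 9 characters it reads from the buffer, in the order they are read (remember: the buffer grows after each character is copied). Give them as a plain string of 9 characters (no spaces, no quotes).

Answer: LBLBLBLBL

Derivation:
Token 1: literal('L'). Output: "L"
Token 2: literal('B'). Output: "LB"
Token 3: backref(off=2, len=4) (overlapping!). Copied 'LBLB' from pos 0. Output: "LBLBLB"
Token 4: backref(off=6, len=9). Buffer before: "LBLBLB" (len 6)
  byte 1: read out[0]='L', append. Buffer now: "LBLBLBL"
  byte 2: read out[1]='B', append. Buffer now: "LBLBLBLB"
  byte 3: read out[2]='L', append. Buffer now: "LBLBLBLBL"
  byte 4: read out[3]='B', append. Buffer now: "LBLBLBLBLB"
  byte 5: read out[4]='L', append. Buffer now: "LBLBLBLBLBL"
  byte 6: read out[5]='B', append. Buffer now: "LBLBLBLBLBLB"
  byte 7: read out[6]='L', append. Buffer now: "LBLBLBLBLBLBL"
  byte 8: read out[7]='B', append. Buffer now: "LBLBLBLBLBLBLB"
  byte 9: read out[8]='L', append. Buffer now: "LBLBLBLBLBLBLBL"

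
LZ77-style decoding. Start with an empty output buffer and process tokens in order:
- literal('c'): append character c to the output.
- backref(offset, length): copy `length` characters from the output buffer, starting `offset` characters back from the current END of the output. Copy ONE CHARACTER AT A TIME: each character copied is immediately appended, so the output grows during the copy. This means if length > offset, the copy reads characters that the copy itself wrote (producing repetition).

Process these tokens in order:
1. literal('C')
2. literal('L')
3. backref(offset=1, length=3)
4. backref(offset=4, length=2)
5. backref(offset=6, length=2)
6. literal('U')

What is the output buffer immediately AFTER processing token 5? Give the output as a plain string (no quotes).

Token 1: literal('C'). Output: "C"
Token 2: literal('L'). Output: "CL"
Token 3: backref(off=1, len=3) (overlapping!). Copied 'LLL' from pos 1. Output: "CLLLL"
Token 4: backref(off=4, len=2). Copied 'LL' from pos 1. Output: "CLLLLLL"
Token 5: backref(off=6, len=2). Copied 'LL' from pos 1. Output: "CLLLLLLLL"

Answer: CLLLLLLLL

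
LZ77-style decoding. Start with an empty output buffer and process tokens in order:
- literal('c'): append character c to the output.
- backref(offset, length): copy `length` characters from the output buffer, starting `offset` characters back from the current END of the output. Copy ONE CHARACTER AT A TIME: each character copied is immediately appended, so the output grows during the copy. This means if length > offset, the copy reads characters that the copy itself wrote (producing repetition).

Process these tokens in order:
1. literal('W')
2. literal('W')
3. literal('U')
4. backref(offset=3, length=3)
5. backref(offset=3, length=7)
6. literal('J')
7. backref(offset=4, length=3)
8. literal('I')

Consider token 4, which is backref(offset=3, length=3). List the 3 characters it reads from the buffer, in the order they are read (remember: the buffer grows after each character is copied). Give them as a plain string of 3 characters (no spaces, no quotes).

Token 1: literal('W'). Output: "W"
Token 2: literal('W'). Output: "WW"
Token 3: literal('U'). Output: "WWU"
Token 4: backref(off=3, len=3). Buffer before: "WWU" (len 3)
  byte 1: read out[0]='W', append. Buffer now: "WWUW"
  byte 2: read out[1]='W', append. Buffer now: "WWUWW"
  byte 3: read out[2]='U', append. Buffer now: "WWUWWU"

Answer: WWU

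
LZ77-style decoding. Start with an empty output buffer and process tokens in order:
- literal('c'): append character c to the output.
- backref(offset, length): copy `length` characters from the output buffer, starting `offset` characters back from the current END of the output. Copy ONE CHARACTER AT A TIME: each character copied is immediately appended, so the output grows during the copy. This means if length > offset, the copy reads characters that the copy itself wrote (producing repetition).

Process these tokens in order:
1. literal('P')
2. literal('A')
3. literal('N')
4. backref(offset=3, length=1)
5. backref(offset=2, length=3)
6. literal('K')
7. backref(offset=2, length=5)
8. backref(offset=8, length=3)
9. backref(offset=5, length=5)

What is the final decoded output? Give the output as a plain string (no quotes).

Answer: PANPNPNKNKNKNPNKKNPNK

Derivation:
Token 1: literal('P'). Output: "P"
Token 2: literal('A'). Output: "PA"
Token 3: literal('N'). Output: "PAN"
Token 4: backref(off=3, len=1). Copied 'P' from pos 0. Output: "PANP"
Token 5: backref(off=2, len=3) (overlapping!). Copied 'NPN' from pos 2. Output: "PANPNPN"
Token 6: literal('K'). Output: "PANPNPNK"
Token 7: backref(off=2, len=5) (overlapping!). Copied 'NKNKN' from pos 6. Output: "PANPNPNKNKNKN"
Token 8: backref(off=8, len=3). Copied 'PNK' from pos 5. Output: "PANPNPNKNKNKNPNK"
Token 9: backref(off=5, len=5). Copied 'KNPNK' from pos 11. Output: "PANPNPNKNKNKNPNKKNPNK"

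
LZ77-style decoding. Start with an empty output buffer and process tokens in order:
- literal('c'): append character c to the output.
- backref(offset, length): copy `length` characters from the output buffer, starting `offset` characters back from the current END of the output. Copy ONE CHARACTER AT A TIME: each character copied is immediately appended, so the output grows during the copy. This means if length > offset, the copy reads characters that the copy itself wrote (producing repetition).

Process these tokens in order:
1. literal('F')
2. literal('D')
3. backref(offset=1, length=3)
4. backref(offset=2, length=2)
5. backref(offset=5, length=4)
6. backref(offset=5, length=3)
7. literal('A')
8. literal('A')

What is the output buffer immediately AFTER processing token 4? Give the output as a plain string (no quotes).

Token 1: literal('F'). Output: "F"
Token 2: literal('D'). Output: "FD"
Token 3: backref(off=1, len=3) (overlapping!). Copied 'DDD' from pos 1. Output: "FDDDD"
Token 4: backref(off=2, len=2). Copied 'DD' from pos 3. Output: "FDDDDDD"

Answer: FDDDDDD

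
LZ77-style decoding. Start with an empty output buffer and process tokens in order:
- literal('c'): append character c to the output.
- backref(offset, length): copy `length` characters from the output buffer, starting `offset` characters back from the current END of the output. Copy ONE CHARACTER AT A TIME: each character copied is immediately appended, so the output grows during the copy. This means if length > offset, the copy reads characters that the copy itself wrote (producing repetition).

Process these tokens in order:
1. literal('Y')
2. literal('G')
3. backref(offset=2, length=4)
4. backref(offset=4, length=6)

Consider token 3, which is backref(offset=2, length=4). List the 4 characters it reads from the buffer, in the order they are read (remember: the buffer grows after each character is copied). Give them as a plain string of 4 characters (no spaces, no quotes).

Answer: YGYG

Derivation:
Token 1: literal('Y'). Output: "Y"
Token 2: literal('G'). Output: "YG"
Token 3: backref(off=2, len=4). Buffer before: "YG" (len 2)
  byte 1: read out[0]='Y', append. Buffer now: "YGY"
  byte 2: read out[1]='G', append. Buffer now: "YGYG"
  byte 3: read out[2]='Y', append. Buffer now: "YGYGY"
  byte 4: read out[3]='G', append. Buffer now: "YGYGYG"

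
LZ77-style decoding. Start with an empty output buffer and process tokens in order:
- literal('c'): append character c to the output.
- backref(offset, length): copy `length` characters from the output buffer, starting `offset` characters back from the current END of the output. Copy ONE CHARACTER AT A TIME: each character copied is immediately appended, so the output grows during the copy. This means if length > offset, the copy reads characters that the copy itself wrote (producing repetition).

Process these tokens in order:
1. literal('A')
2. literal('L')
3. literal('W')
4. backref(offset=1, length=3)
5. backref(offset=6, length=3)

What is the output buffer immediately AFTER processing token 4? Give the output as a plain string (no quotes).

Answer: ALWWWW

Derivation:
Token 1: literal('A'). Output: "A"
Token 2: literal('L'). Output: "AL"
Token 3: literal('W'). Output: "ALW"
Token 4: backref(off=1, len=3) (overlapping!). Copied 'WWW' from pos 2. Output: "ALWWWW"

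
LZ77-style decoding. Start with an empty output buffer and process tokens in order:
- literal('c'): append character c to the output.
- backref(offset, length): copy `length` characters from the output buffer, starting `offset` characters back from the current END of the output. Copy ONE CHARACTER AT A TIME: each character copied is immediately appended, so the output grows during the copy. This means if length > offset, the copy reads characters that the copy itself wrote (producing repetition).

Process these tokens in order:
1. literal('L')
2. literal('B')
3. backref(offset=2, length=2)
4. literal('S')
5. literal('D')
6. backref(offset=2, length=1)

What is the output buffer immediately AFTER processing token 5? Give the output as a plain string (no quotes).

Answer: LBLBSD

Derivation:
Token 1: literal('L'). Output: "L"
Token 2: literal('B'). Output: "LB"
Token 3: backref(off=2, len=2). Copied 'LB' from pos 0. Output: "LBLB"
Token 4: literal('S'). Output: "LBLBS"
Token 5: literal('D'). Output: "LBLBSD"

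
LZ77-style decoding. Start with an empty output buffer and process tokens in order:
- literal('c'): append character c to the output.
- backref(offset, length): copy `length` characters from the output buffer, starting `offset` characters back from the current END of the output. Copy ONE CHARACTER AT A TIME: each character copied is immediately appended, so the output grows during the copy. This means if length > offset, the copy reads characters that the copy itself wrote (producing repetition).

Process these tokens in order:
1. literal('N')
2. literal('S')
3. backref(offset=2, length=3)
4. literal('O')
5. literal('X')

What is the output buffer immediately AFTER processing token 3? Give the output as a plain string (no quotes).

Token 1: literal('N'). Output: "N"
Token 2: literal('S'). Output: "NS"
Token 3: backref(off=2, len=3) (overlapping!). Copied 'NSN' from pos 0. Output: "NSNSN"

Answer: NSNSN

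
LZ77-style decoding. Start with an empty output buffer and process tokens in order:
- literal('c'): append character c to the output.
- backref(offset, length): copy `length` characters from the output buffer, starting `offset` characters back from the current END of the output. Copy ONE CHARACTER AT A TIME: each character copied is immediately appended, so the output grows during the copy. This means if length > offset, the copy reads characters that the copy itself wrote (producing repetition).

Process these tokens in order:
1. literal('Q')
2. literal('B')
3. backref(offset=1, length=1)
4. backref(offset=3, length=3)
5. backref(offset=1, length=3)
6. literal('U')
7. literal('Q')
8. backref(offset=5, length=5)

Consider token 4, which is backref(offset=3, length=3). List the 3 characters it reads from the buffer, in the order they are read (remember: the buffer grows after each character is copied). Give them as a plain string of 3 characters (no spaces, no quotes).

Token 1: literal('Q'). Output: "Q"
Token 2: literal('B'). Output: "QB"
Token 3: backref(off=1, len=1). Copied 'B' from pos 1. Output: "QBB"
Token 4: backref(off=3, len=3). Buffer before: "QBB" (len 3)
  byte 1: read out[0]='Q', append. Buffer now: "QBBQ"
  byte 2: read out[1]='B', append. Buffer now: "QBBQB"
  byte 3: read out[2]='B', append. Buffer now: "QBBQBB"

Answer: QBB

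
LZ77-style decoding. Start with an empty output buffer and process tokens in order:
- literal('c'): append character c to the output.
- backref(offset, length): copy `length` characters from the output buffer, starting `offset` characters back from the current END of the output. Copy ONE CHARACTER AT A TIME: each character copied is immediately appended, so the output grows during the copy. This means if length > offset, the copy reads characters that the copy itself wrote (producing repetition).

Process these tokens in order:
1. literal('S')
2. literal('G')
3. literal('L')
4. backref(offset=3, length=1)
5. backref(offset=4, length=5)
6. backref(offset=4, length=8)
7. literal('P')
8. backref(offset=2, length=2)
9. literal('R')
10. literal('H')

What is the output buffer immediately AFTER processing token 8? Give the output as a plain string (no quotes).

Token 1: literal('S'). Output: "S"
Token 2: literal('G'). Output: "SG"
Token 3: literal('L'). Output: "SGL"
Token 4: backref(off=3, len=1). Copied 'S' from pos 0. Output: "SGLS"
Token 5: backref(off=4, len=5) (overlapping!). Copied 'SGLSS' from pos 0. Output: "SGLSSGLSS"
Token 6: backref(off=4, len=8) (overlapping!). Copied 'GLSSGLSS' from pos 5. Output: "SGLSSGLSSGLSSGLSS"
Token 7: literal('P'). Output: "SGLSSGLSSGLSSGLSSP"
Token 8: backref(off=2, len=2). Copied 'SP' from pos 16. Output: "SGLSSGLSSGLSSGLSSPSP"

Answer: SGLSSGLSSGLSSGLSSPSP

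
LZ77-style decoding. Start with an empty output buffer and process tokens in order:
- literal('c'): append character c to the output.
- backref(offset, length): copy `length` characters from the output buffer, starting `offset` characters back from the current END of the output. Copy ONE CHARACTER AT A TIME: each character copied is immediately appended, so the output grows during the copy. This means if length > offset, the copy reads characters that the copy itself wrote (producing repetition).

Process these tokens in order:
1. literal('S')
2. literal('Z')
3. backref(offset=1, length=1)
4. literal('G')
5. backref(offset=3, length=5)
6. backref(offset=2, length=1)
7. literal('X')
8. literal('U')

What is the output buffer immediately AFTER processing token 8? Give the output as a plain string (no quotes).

Token 1: literal('S'). Output: "S"
Token 2: literal('Z'). Output: "SZ"
Token 3: backref(off=1, len=1). Copied 'Z' from pos 1. Output: "SZZ"
Token 4: literal('G'). Output: "SZZG"
Token 5: backref(off=3, len=5) (overlapping!). Copied 'ZZGZZ' from pos 1. Output: "SZZGZZGZZ"
Token 6: backref(off=2, len=1). Copied 'Z' from pos 7. Output: "SZZGZZGZZZ"
Token 7: literal('X'). Output: "SZZGZZGZZZX"
Token 8: literal('U'). Output: "SZZGZZGZZZXU"

Answer: SZZGZZGZZZXU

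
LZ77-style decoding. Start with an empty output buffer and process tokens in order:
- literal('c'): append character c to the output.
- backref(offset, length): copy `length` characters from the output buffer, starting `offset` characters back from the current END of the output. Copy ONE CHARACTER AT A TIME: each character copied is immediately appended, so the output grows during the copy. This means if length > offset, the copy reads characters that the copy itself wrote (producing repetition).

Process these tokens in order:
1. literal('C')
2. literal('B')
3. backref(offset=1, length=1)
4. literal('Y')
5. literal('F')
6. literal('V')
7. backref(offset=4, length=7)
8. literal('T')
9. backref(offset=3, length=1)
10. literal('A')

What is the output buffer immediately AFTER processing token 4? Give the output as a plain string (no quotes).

Token 1: literal('C'). Output: "C"
Token 2: literal('B'). Output: "CB"
Token 3: backref(off=1, len=1). Copied 'B' from pos 1. Output: "CBB"
Token 4: literal('Y'). Output: "CBBY"

Answer: CBBY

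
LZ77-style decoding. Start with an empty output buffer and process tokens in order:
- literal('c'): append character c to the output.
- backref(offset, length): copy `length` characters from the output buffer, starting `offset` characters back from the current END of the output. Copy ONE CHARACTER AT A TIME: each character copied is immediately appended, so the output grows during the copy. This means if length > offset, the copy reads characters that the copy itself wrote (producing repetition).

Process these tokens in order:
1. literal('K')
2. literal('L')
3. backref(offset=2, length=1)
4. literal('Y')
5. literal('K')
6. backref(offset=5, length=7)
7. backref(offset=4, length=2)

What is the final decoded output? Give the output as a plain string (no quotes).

Answer: KLKYKKLKYKKLYK

Derivation:
Token 1: literal('K'). Output: "K"
Token 2: literal('L'). Output: "KL"
Token 3: backref(off=2, len=1). Copied 'K' from pos 0. Output: "KLK"
Token 4: literal('Y'). Output: "KLKY"
Token 5: literal('K'). Output: "KLKYK"
Token 6: backref(off=5, len=7) (overlapping!). Copied 'KLKYKKL' from pos 0. Output: "KLKYKKLKYKKL"
Token 7: backref(off=4, len=2). Copied 'YK' from pos 8. Output: "KLKYKKLKYKKLYK"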